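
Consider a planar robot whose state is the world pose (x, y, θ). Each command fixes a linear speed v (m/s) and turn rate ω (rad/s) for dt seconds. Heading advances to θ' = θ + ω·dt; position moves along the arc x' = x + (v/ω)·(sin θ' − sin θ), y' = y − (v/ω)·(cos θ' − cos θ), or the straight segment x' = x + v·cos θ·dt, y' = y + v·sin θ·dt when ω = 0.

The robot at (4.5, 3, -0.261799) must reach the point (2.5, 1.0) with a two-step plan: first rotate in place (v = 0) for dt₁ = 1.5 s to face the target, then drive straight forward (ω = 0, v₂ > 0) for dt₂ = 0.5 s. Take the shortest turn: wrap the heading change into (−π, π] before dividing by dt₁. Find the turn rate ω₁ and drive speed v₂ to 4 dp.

heading to target = atan2(1−3, 2.5−4.5) = -2.3562
Δθ = wrap(-2.3562 − -0.2618) = -2.0944; ω₁ = Δθ/dt₁ = -1.3963
distance = √((2.5−4.5)² + (1−3)²) = 2.8284; v₂ = distance/dt₂ = 5.6569

ω₁ = -1.3963, v₂ = 5.6569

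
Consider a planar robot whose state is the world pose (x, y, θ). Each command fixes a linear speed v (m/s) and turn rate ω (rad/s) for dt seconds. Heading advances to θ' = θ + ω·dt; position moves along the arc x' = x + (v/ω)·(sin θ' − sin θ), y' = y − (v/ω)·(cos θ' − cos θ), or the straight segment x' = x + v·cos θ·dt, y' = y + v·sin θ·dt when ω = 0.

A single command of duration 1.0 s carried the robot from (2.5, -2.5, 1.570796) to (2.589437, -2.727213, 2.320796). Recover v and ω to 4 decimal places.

v = -0.2500, ω = 0.7500

Δθ = 2.320796 − 1.570796 = 0.750000
ω = Δθ/dt = 0.750000/1.0 = 0.7500
R = −Δy/(cos θ' − cos θ) = -0.3333
v = R·ω = -0.3333·0.7500 = -0.2500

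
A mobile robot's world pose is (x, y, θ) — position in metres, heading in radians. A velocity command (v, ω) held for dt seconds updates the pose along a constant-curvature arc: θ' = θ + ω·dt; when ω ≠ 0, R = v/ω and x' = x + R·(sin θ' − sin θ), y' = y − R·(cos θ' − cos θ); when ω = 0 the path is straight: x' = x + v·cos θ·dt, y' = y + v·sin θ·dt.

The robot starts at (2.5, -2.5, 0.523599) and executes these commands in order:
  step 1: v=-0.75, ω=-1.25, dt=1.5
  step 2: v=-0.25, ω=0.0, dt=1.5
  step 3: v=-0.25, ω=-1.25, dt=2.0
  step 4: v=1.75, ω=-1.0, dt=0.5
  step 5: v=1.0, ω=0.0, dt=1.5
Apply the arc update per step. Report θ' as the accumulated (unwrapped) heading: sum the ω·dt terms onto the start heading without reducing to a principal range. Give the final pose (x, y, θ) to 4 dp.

step 1: θ'=-1.3514 (R=0.6000) → pose (1.6144, -2.1110, -1.3514)
step 2: θ'=-1.3514 (straight) → pose (1.5328, -1.7450, -1.3514)
step 3: θ'=-3.8514 (R=0.2000) → pose (1.8583, -1.5497, -3.8514)
step 4: θ'=-4.3514 (R=-1.7500) → pose (1.3616, -0.8405, -4.3514)
step 5: θ'=-4.3514 (straight) → pose (0.8318, 0.5628, -4.3514)

(0.8318, 0.5628, -4.3514)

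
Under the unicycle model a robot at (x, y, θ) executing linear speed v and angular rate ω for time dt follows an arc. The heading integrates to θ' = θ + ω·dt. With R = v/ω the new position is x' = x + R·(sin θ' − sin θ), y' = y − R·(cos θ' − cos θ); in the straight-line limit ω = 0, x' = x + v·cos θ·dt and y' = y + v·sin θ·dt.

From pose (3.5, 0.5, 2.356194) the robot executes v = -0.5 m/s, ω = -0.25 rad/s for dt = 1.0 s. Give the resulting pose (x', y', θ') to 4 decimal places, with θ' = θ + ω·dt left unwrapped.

(3.8059, 0.1062, 2.1062)

θ' = 2.3562 + -0.25·1.0 = 2.1062
R = v/ω = -0.5/-0.25 = 2.0000
x' = 3.5 + 2.0000·(sin 2.1062 − sin 2.3562) = 3.8059
y' = 0.5 − 2.0000·(cos 2.1062 − cos 2.3562) = 0.1062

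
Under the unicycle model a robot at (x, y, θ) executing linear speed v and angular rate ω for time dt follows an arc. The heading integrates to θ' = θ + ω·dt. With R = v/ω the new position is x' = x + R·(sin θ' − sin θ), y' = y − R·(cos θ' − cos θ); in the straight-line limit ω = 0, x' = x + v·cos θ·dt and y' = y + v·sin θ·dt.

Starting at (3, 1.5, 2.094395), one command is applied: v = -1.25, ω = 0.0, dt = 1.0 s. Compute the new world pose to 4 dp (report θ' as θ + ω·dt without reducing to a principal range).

(3.6250, 0.4175, 2.0944)

θ' = 2.0944 + 0.0·1.0 = 2.0944
ω = 0 → straight: x' = 3 + -1.25·cos(2.0944)·1.0 = 3.6250
y' = 1.5 + -1.25·sin(2.0944)·1.0 = 0.4175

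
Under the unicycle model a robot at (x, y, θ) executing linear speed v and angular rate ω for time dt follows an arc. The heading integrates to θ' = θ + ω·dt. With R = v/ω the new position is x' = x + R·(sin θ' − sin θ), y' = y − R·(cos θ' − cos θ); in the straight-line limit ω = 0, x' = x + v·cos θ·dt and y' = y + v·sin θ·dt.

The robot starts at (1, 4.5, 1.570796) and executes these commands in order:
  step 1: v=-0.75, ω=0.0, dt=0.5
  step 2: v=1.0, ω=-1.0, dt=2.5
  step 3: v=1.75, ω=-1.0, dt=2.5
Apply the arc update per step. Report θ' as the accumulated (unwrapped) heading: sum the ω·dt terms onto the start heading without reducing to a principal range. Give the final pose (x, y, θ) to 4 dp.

step 1: θ'=1.5708 (straight) → pose (1.0000, 4.1250, 1.5708)
step 2: θ'=-0.9292 (R=-1.0000) → pose (2.8011, 4.7235, -0.9292)
step 3: θ'=-3.4292 (R=-1.7500) → pose (0.9027, 1.9980, -3.4292)

(0.9027, 1.9980, -3.4292)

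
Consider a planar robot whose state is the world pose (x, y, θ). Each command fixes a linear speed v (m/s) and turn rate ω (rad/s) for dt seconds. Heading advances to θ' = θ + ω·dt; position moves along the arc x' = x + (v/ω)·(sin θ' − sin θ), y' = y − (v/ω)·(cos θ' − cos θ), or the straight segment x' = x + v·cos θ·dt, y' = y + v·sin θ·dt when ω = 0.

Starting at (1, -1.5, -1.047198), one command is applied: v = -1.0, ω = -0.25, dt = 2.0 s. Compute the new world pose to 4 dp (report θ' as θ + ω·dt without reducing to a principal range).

θ' = -1.0472 + -0.25·2.0 = -1.5472
R = v/ω = -1.0/-0.25 = 4.0000
x' = 1 + 4.0000·(sin -1.5472 − sin -1.0472) = 0.4652
y' = -1.5 − 4.0000·(cos -1.5472 − cos -1.0472) = 0.4056

(0.4652, 0.4056, -1.5472)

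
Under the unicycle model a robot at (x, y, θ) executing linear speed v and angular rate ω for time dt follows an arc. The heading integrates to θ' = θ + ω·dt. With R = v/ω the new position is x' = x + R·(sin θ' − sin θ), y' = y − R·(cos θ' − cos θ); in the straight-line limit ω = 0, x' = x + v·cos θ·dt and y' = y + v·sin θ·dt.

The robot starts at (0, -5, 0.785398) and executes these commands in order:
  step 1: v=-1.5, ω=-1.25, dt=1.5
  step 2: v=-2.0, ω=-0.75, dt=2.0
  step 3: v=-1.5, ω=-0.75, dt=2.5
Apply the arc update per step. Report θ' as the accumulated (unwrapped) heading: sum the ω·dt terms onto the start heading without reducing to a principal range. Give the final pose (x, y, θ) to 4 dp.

step 1: θ'=-1.0896 (R=1.2000) → pose (-1.9123, -4.7069, -1.0896)
step 2: θ'=-2.5896 (R=2.6667) → pose (-0.9468, -1.2020, -2.5896)
step 3: θ'=-4.4646 (R=2.0000) → pose (2.0409, -2.4145, -4.4646)

(2.0409, -2.4145, -4.4646)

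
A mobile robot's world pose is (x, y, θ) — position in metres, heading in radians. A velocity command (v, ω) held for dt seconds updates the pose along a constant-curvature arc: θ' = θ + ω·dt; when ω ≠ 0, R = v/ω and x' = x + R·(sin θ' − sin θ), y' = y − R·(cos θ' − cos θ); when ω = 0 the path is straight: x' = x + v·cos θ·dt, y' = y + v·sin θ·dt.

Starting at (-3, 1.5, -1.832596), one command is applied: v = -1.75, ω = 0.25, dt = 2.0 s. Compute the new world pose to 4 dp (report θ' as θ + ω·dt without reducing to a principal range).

(-2.9591, 4.9634, -1.3326)

θ' = -1.8326 + 0.25·2.0 = -1.3326
R = v/ω = -1.75/0.25 = -7.0000
x' = -3 + -7.0000·(sin -1.3326 − sin -1.8326) = -2.9591
y' = 1.5 − -7.0000·(cos -1.3326 − cos -1.8326) = 4.9634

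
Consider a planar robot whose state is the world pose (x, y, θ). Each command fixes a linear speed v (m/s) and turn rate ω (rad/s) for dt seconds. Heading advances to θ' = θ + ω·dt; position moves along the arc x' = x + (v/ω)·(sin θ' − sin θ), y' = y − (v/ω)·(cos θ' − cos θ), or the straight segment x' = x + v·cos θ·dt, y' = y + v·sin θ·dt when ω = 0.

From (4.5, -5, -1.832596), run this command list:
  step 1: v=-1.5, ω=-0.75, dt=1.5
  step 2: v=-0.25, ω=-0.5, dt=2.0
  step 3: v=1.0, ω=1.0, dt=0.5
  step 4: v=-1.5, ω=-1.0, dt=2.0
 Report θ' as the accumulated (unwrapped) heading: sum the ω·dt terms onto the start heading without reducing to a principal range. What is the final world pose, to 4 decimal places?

step 1: θ'=-2.9576 (R=2.0000) → pose (6.0659, -3.5514, -2.9576)
step 2: θ'=-3.9576 (R=0.5000) → pose (6.5216, -3.7004, -3.9576)
step 3: θ'=-3.4576 (R=1.0000) → pose (6.1040, -3.4350, -3.4576)
step 4: θ'=-5.4576 (R=1.5000) → pose (6.7402, -5.8780, -5.4576)

(6.7402, -5.8780, -5.4576)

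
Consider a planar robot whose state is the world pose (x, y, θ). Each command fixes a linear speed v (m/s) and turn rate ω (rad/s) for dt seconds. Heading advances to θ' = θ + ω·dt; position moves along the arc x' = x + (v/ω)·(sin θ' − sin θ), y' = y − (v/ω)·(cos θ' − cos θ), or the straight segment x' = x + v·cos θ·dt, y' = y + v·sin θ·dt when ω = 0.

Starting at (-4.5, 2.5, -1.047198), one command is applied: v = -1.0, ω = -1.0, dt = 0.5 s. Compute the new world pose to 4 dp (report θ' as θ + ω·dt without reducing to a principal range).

θ' = -1.0472 + -1.0·0.5 = -1.5472
R = v/ω = -1.0/-1.0 = 1.0000
x' = -4.5 + 1.0000·(sin -1.5472 − sin -1.0472) = -4.6337
y' = 2.5 − 1.0000·(cos -1.5472 − cos -1.0472) = 2.9764

(-4.6337, 2.9764, -1.5472)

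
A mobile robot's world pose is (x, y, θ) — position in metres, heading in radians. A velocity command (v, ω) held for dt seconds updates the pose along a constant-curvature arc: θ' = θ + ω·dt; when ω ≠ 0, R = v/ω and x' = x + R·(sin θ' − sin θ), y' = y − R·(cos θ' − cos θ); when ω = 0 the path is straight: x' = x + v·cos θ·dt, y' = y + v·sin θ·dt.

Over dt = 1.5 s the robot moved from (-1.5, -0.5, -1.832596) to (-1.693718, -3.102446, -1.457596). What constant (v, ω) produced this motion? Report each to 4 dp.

Δθ = -1.457596 − -1.832596 = 0.375000
ω = Δθ/dt = 0.375000/1.5 = 0.2500
R = −Δy/(cos θ' − cos θ) = 7.0000
v = R·ω = 7.0000·0.2500 = 1.7500

v = 1.7500, ω = 0.2500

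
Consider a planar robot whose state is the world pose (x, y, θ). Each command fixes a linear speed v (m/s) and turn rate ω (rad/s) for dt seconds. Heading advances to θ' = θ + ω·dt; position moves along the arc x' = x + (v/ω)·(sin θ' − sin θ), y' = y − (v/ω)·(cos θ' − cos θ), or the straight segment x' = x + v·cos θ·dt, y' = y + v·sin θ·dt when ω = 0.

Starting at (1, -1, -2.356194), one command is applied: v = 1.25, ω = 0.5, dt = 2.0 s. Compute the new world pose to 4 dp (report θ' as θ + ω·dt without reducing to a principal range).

(0.3251, -3.3002, -1.3562)

θ' = -2.3562 + 0.5·2.0 = -1.3562
R = v/ω = 1.25/0.5 = 2.5000
x' = 1 + 2.5000·(sin -1.3562 − sin -2.3562) = 0.3251
y' = -1 − 2.5000·(cos -1.3562 − cos -2.3562) = -3.3002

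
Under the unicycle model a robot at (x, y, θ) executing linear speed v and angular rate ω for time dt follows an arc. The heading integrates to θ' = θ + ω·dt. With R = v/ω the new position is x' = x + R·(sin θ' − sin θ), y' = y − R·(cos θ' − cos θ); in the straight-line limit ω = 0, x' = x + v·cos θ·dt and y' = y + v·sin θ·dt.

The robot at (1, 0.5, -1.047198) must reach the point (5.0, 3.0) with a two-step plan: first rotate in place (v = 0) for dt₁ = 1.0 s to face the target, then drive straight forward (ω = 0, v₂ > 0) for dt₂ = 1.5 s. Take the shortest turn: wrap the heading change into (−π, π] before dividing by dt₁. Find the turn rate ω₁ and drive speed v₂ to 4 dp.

heading to target = atan2(3−0.5, 5−1) = 0.5586
Δθ = wrap(0.5586 − -1.0472) = 1.6058; ω₁ = Δθ/dt₁ = 1.6058
distance = √((5−1)² + (3−0.5)²) = 4.7170; v₂ = distance/dt₂ = 3.1447

ω₁ = 1.6058, v₂ = 3.1447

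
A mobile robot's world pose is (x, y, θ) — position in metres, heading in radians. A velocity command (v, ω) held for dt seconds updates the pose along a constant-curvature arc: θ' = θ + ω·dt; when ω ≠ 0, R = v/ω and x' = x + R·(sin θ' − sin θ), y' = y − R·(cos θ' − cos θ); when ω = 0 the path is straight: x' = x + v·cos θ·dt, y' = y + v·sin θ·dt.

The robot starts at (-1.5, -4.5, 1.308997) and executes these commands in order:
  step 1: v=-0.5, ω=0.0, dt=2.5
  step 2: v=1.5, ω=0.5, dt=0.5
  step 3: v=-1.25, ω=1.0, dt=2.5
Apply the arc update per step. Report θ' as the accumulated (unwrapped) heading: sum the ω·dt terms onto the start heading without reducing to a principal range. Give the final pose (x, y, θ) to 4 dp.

step 1: θ'=1.3090 (straight) → pose (-1.8235, -5.7074, 1.3090)
step 2: θ'=1.5590 (R=3.0000) → pose (-1.7215, -4.9663, 1.5590)
step 3: θ'=4.0590 (R=-1.2500) → pose (0.5209, -5.7410, 4.0590)

(0.5209, -5.7410, 4.0590)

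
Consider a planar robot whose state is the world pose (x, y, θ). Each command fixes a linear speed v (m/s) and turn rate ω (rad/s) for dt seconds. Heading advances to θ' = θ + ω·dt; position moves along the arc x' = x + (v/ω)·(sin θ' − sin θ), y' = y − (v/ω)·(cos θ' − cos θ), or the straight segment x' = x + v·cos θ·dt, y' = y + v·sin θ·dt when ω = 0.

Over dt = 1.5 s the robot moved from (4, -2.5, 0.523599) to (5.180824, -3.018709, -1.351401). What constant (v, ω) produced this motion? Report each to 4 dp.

Δθ = -1.351401 − 0.523599 = -1.875000
ω = Δθ/dt = -1.875000/1.5 = -1.2500
R = Δx/(sin θ' − sin θ) = -0.8000
v = R·ω = -0.8000·-1.2500 = 1.0000

v = 1.0000, ω = -1.2500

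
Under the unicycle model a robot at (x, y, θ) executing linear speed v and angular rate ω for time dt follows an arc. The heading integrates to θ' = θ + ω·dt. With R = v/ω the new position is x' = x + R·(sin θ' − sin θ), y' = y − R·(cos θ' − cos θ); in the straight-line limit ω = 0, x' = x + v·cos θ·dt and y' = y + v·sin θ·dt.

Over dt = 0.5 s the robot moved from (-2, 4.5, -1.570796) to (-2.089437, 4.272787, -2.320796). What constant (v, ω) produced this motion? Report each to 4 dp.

v = 0.5000, ω = -1.5000

Δθ = -2.320796 − -1.570796 = -0.750000
ω = Δθ/dt = -0.750000/0.5 = -1.5000
R = −Δy/(cos θ' − cos θ) = -0.3333
v = R·ω = -0.3333·-1.5000 = 0.5000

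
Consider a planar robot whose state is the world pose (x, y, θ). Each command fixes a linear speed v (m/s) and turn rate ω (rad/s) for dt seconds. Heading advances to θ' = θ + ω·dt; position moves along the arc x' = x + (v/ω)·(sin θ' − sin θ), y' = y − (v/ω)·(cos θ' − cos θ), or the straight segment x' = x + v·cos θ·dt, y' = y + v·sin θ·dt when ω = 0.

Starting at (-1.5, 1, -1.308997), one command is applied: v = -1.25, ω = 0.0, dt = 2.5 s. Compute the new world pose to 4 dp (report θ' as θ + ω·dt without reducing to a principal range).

(-2.3088, 4.0185, -1.3090)

θ' = -1.3090 + 0.0·2.5 = -1.3090
ω = 0 → straight: x' = -1.5 + -1.25·cos(-1.3090)·2.5 = -2.3088
y' = 1 + -1.25·sin(-1.3090)·2.5 = 4.0185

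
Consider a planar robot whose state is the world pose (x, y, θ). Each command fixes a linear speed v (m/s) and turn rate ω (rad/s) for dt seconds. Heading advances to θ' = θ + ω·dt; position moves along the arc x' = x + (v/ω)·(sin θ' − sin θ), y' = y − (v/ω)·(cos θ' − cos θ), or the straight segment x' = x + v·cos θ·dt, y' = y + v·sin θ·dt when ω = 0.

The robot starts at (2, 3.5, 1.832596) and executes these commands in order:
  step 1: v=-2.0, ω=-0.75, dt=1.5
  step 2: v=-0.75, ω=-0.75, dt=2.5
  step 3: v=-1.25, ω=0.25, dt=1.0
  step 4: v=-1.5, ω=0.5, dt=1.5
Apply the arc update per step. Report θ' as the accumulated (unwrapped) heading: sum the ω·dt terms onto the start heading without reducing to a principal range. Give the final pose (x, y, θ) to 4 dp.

(-2.9229, 3.3619, -0.1674)

step 1: θ'=0.7076 (R=2.6667) → pose (1.1576, 0.7833, 0.7076)
step 2: θ'=-1.1674 (R=1.0000) → pose (-0.4122, 1.1507, -1.1674)
step 3: θ'=-0.9174 (R=-5.0000) → pose (-1.0407, 2.2274, -0.9174)
step 4: θ'=-0.1674 (R=-3.0000) → pose (-2.9229, 3.3619, -0.1674)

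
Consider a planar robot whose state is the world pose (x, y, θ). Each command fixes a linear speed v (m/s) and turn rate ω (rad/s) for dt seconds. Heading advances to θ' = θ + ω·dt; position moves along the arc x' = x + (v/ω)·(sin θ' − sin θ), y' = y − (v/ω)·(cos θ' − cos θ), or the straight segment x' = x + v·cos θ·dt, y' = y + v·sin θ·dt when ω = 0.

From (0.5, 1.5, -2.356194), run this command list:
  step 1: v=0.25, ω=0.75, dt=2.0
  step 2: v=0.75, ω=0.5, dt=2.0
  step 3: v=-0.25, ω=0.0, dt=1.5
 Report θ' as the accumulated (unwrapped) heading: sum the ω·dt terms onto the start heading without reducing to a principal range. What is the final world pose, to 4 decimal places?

(1.4608, 0.4906, 0.1438)

step 1: θ'=-0.8562 (R=0.3333) → pose (0.4839, 1.0459, -0.8562)
step 2: θ'=0.1438 (R=1.5000) → pose (1.8319, 0.5443, 0.1438)
step 3: θ'=0.1438 (straight) → pose (1.4608, 0.4906, 0.1438)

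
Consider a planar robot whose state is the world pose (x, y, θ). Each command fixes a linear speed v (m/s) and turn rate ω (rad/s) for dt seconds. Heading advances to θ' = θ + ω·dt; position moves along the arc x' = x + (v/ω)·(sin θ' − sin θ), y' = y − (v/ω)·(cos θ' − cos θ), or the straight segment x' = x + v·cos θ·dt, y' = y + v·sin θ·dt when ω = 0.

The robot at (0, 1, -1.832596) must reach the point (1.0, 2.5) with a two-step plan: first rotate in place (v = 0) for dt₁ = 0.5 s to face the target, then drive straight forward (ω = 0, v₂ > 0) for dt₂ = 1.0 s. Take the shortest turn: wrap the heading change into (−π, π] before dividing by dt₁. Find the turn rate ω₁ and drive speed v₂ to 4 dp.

heading to target = atan2(2.5−1, 1−0) = 0.9828
Δθ = wrap(0.9828 − -1.8326) = 2.8154; ω₁ = Δθ/dt₁ = 5.6308
distance = √((1−0)² + (2.5−1)²) = 1.8028; v₂ = distance/dt₂ = 1.8028

ω₁ = 5.6308, v₂ = 1.8028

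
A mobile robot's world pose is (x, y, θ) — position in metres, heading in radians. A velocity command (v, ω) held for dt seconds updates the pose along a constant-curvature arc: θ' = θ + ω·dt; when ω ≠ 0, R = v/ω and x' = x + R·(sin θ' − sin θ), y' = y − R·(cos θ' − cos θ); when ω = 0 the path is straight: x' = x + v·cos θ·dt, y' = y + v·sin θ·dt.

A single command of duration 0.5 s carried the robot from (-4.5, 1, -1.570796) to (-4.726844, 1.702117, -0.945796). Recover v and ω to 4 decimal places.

v = -1.5000, ω = 1.2500

Δθ = -0.945796 − -1.570796 = 0.625000
ω = Δθ/dt = 0.625000/0.5 = 1.2500
R = −Δy/(cos θ' − cos θ) = -1.2000
v = R·ω = -1.2000·1.2500 = -1.5000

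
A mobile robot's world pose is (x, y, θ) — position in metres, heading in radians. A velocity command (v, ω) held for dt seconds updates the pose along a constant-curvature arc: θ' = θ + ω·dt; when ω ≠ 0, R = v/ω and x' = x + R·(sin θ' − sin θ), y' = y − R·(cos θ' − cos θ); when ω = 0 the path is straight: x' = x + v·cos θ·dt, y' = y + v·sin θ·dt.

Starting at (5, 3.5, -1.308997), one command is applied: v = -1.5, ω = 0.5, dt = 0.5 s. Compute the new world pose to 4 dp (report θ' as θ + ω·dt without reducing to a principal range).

(4.7178, 4.1928, -1.0590)

θ' = -1.3090 + 0.5·0.5 = -1.0590
R = v/ω = -1.5/0.5 = -3.0000
x' = 5 + -3.0000·(sin -1.0590 − sin -1.3090) = 4.7178
y' = 3.5 − -3.0000·(cos -1.0590 − cos -1.3090) = 4.1928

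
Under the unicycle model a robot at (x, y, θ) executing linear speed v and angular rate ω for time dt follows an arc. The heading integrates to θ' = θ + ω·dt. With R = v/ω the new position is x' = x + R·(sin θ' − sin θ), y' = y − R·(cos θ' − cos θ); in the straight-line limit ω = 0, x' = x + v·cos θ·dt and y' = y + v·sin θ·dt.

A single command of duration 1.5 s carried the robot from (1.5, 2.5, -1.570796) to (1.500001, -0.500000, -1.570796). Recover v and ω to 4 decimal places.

Δθ = -1.570796 − -1.570796 = 0.000000
ω = Δθ/dt = 0.000000/1.5 = 0.0000
ω = 0 → v = (Δx·cos θ + Δy·sin θ)/dt = 2.0000

v = 2.0000, ω = 0.0000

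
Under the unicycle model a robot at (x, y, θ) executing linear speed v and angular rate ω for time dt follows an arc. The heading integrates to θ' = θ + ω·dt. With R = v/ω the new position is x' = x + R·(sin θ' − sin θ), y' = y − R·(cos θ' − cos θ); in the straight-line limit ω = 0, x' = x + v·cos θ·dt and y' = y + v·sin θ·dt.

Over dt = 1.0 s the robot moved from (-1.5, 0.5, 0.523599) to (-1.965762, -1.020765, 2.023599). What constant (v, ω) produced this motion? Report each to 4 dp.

v = -1.7500, ω = 1.5000

Δθ = 2.023599 − 0.523599 = 1.500000
ω = Δθ/dt = 1.500000/1.0 = 1.5000
R = −Δy/(cos θ' − cos θ) = -1.1667
v = R·ω = -1.1667·1.5000 = -1.7500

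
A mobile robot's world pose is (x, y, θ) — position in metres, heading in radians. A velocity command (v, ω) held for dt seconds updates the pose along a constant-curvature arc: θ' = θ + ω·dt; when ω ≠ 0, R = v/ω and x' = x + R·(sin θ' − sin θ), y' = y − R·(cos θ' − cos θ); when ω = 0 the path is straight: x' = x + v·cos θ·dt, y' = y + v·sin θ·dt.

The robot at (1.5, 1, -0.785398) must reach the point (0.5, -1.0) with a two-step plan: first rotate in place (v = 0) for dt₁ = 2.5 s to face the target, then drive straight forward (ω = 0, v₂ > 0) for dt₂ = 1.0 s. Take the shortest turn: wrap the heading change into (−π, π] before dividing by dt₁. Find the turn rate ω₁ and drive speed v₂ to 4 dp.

heading to target = atan2(-1−1, 0.5−1.5) = -2.0344
Δθ = wrap(-2.0344 − -0.7854) = -1.2490; ω₁ = Δθ/dt₁ = -0.4996
distance = √((0.5−1.5)² + (-1−1)²) = 2.2361; v₂ = distance/dt₂ = 2.2361

ω₁ = -0.4996, v₂ = 2.2361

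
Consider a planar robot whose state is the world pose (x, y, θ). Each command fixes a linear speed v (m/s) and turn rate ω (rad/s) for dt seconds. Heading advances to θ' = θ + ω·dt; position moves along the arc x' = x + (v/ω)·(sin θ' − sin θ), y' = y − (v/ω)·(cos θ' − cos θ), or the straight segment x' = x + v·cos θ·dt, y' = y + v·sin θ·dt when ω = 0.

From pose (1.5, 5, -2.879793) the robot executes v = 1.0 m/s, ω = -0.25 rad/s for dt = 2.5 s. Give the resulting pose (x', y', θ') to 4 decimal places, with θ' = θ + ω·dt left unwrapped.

θ' = -2.8798 + -0.25·2.5 = -3.5048
R = v/ω = 1.0/-0.25 = -4.0000
x' = 1.5 + -4.0000·(sin -3.5048 − sin -2.8798) = -0.9563
y' = 5 − -4.0000·(cos -3.5048 − cos -2.8798) = 5.1246

(-0.9563, 5.1246, -3.5048)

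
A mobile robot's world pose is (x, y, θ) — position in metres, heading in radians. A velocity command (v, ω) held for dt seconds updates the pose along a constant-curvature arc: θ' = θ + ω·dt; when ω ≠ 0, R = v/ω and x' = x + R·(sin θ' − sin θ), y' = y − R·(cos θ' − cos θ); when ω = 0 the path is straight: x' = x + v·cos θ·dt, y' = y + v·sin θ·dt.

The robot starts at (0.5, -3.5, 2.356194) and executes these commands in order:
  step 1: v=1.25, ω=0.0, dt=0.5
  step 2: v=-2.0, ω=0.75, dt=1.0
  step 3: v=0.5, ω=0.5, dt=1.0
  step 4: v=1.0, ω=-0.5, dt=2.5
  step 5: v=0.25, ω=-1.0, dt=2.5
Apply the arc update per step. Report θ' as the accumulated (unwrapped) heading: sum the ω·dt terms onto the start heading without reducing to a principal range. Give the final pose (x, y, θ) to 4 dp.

step 1: θ'=2.3562 (straight) → pose (0.0581, -3.0581, 2.3562)
step 2: θ'=3.1062 (R=-2.6667) → pose (1.8493, -3.8374, 3.1062)
step 3: θ'=3.6062 (R=1.0000) → pose (1.3658, -3.9428, 3.6062)
step 4: θ'=2.3562 (R=-2.0000) → pose (-0.9445, -3.5690, 2.3562)
step 5: θ'=-0.1438 (R=-0.2500) → pose (-0.7319, -3.1448, -0.1438)

(-0.7319, -3.1448, -0.1438)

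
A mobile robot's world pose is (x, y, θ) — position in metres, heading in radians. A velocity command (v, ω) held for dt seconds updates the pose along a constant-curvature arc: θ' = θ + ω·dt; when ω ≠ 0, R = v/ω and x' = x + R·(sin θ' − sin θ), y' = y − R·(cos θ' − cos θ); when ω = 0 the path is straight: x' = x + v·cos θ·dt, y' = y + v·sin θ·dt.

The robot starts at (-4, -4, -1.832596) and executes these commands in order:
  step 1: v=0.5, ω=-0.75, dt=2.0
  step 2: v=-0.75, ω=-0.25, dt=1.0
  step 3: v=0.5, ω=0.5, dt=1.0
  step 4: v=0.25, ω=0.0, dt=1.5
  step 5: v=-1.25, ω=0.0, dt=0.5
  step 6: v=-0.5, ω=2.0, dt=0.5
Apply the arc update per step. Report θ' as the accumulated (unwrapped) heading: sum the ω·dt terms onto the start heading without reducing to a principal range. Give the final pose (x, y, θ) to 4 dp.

step 1: θ'=-3.3326 (R=-0.6667) → pose (-4.7705, -4.4820, -3.3326)
step 2: θ'=-3.5826 (R=3.0000) → pose (-4.0595, -4.7145, -3.5826)
step 3: θ'=-3.0826 (R=1.0000) → pose (-4.5453, -4.6205, -3.0826)
step 4: θ'=-3.0826 (straight) → pose (-4.9197, -4.6426, -3.0826)
step 5: θ'=-3.0826 (straight) → pose (-4.2957, -4.6058, -3.0826)
step 6: θ'=-2.0826 (R=-0.2500) → pose (-4.0925, -4.4787, -2.0826)

(-4.0925, -4.4787, -2.0826)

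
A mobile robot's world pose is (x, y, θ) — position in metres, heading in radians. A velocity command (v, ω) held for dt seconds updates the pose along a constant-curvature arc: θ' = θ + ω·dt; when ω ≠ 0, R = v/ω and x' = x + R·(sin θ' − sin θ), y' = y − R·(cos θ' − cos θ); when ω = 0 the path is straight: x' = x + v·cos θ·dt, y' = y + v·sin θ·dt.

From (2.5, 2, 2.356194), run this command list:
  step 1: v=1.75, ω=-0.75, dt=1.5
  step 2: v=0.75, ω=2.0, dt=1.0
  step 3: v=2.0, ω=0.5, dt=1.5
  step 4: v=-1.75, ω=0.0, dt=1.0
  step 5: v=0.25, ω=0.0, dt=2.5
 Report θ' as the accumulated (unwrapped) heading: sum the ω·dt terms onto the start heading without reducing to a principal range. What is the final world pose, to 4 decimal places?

(-0.3056, 4.4501, 3.9812)

step 1: θ'=1.2312 (R=-2.3333) → pose (1.9498, 4.4272, 1.2312)
step 2: θ'=3.2312 (R=0.3750) → pose (1.5627, 4.9256, 3.2312)
step 3: θ'=3.9812 (R=4.0000) → pose (-1.0569, 3.6127, 3.9812)
step 4: θ'=3.9812 (straight) → pose (0.1117, 4.9153, 3.9812)
step 5: θ'=3.9812 (straight) → pose (-0.3056, 4.4501, 3.9812)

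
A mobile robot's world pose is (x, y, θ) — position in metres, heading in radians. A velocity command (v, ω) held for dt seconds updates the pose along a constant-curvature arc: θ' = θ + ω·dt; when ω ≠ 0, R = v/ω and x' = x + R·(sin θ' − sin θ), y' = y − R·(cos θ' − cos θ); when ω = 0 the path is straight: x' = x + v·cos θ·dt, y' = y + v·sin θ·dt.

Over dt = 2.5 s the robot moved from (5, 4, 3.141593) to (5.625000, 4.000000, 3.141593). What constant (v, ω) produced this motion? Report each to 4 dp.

Δθ = 3.141593 − 3.141593 = 0.000000
ω = Δθ/dt = 0.000000/2.5 = 0.0000
ω = 0 → v = (Δx·cos θ + Δy·sin θ)/dt = -0.2500

v = -0.2500, ω = 0.0000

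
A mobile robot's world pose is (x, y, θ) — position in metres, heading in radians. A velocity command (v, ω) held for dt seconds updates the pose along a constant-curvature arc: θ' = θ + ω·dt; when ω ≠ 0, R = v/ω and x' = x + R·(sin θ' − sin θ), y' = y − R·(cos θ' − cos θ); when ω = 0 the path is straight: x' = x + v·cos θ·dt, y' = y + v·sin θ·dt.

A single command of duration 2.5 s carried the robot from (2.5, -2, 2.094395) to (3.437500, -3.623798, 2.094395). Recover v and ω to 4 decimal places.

Δθ = 2.094395 − 2.094395 = 0.000000
ω = Δθ/dt = 0.000000/2.5 = 0.0000
ω = 0 → v = (Δx·cos θ + Δy·sin θ)/dt = -0.7500

v = -0.7500, ω = 0.0000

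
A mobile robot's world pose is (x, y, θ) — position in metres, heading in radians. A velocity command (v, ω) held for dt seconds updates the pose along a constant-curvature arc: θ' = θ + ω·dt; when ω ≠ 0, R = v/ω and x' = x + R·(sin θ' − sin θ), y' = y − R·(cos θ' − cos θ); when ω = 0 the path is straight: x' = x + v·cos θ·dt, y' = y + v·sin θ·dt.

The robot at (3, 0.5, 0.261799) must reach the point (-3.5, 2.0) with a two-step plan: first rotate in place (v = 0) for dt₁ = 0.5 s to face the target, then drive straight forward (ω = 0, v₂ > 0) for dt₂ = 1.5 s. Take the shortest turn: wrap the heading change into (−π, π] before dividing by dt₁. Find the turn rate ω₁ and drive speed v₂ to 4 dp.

ω₁ = 5.3060, v₂ = 4.4472

heading to target = atan2(2−0.5, -3.5−3) = 2.9148
Δθ = wrap(2.9148 − 0.2618) = 2.6530; ω₁ = Δθ/dt₁ = 5.3060
distance = √((-3.5−3)² + (2−0.5)²) = 6.6708; v₂ = distance/dt₂ = 4.4472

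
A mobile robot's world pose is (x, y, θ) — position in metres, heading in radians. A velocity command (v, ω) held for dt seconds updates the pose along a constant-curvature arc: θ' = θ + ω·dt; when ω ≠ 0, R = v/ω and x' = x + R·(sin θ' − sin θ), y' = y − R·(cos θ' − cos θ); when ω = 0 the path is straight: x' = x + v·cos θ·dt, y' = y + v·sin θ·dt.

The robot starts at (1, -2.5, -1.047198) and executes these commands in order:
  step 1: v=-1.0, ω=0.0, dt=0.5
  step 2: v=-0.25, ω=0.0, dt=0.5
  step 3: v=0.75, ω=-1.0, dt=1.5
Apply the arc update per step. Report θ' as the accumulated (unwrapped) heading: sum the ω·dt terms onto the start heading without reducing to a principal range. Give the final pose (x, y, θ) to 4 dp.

(0.4580, -2.9551, -2.5472)

step 1: θ'=-1.0472 (straight) → pose (0.7500, -2.0670, -1.0472)
step 2: θ'=-1.0472 (straight) → pose (0.6875, -1.9587, -1.0472)
step 3: θ'=-2.5472 (R=-0.7500) → pose (0.4580, -2.9551, -2.5472)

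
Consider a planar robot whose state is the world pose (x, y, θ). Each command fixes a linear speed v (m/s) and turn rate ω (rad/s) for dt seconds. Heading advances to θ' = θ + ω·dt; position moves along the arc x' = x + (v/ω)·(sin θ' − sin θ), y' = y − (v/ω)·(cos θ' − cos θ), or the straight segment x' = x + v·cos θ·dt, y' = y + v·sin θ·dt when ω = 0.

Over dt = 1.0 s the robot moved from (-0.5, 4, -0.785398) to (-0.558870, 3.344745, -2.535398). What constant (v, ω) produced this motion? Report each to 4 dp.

Δθ = -2.535398 − -0.785398 = -1.750000
ω = Δθ/dt = -1.750000/1.0 = -1.7500
R = −Δy/(cos θ' − cos θ) = -0.4286
v = R·ω = -0.4286·-1.7500 = 0.7500

v = 0.7500, ω = -1.7500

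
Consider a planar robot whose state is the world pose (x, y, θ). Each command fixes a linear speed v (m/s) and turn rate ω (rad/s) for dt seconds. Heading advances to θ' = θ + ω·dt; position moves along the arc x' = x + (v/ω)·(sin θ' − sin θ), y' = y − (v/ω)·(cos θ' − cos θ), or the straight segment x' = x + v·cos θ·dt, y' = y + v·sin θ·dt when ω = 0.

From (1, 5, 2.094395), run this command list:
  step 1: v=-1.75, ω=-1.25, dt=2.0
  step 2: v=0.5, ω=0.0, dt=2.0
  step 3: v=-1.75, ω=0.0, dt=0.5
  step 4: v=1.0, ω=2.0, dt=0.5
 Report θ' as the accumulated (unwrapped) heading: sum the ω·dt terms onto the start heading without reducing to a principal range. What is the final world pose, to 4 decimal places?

step 1: θ'=-0.4056 (R=1.4000) → pose (-0.7648, 3.0136, -0.4056)
step 2: θ'=-0.4056 (straight) → pose (0.1540, 2.6190, -0.4056)
step 3: θ'=-0.4056 (straight) → pose (-0.6500, 2.9643, -0.4056)
step 4: θ'=0.5944 (R=0.5000) → pose (-0.1727, 3.0095, 0.5944)

(-0.1727, 3.0095, 0.5944)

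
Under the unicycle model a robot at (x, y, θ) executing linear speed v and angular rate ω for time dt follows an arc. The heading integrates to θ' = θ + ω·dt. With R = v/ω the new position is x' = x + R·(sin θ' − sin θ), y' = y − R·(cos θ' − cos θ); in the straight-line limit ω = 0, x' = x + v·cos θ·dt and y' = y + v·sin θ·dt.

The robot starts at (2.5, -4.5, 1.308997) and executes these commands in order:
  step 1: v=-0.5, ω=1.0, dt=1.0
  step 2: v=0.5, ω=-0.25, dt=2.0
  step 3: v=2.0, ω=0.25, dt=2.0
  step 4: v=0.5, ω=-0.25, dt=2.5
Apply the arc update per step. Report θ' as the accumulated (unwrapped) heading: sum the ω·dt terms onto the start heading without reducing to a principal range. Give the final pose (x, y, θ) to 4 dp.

(-0.2156, 0.5241, 1.6840)

step 1: θ'=2.3090 (R=-0.5000) → pose (2.6131, -4.9659, 2.3090)
step 2: θ'=1.8090 (R=-2.0000) → pose (2.1490, -4.0919, 1.8090)
step 3: θ'=2.3090 (R=8.0000) → pose (0.2923, -0.5959, 2.3090)
step 4: θ'=1.6840 (R=-2.0000) → pose (-0.2156, 0.5241, 1.6840)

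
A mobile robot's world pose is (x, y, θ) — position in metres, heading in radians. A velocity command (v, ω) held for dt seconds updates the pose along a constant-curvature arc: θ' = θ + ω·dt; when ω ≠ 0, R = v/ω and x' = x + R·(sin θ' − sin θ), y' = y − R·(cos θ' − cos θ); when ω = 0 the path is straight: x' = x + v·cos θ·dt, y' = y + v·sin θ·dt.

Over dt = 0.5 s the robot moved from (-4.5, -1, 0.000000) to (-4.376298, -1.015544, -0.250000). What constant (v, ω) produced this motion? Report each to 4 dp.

Δθ = -0.250000 − 0.000000 = -0.250000
ω = Δθ/dt = -0.250000/0.5 = -0.5000
R = Δx/(sin θ' − sin θ) = -0.5000
v = R·ω = -0.5000·-0.5000 = 0.2500

v = 0.2500, ω = -0.5000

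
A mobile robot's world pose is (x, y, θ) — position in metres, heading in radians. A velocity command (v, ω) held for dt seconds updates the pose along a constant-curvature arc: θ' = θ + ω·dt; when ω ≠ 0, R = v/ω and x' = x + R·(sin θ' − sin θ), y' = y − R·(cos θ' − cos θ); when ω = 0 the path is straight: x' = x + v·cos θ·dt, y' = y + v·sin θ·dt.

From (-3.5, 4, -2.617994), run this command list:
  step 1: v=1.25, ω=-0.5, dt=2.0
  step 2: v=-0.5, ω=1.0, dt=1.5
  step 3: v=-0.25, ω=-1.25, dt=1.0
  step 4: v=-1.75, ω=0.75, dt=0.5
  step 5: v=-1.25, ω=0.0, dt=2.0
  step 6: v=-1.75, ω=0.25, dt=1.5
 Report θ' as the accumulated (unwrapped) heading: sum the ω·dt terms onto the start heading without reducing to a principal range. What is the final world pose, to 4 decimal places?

step 1: θ'=-3.6180 (R=-2.5000) → pose (-5.8965, 3.9434, -3.6180)
step 2: θ'=-2.1180 (R=-0.5000) → pose (-5.2402, 4.1276, -2.1180)
step 3: θ'=-3.3680 (R=0.2000) → pose (-5.0245, 4.2185, -3.3680)
step 4: θ'=-2.9930 (R=-2.3333) → pose (-4.1553, 4.1846, -2.9930)
step 5: θ'=-2.9930 (straight) → pose (-1.6828, 4.5548, -2.9930)
step 6: θ'=-2.6180 (R=-7.0000) → pose (0.7808, 5.4154, -2.6180)

(0.7808, 5.4154, -2.6180)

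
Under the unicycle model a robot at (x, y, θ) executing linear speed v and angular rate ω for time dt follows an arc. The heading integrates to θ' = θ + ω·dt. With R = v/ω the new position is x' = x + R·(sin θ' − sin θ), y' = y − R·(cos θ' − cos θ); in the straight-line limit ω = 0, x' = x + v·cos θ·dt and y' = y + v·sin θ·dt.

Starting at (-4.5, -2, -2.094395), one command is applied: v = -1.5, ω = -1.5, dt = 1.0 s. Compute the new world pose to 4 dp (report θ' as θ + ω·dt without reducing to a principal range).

(-3.1965, -1.6008, -3.5944)

θ' = -2.0944 + -1.5·1.0 = -3.5944
R = v/ω = -1.5/-1.5 = 1.0000
x' = -4.5 + 1.0000·(sin -3.5944 − sin -2.0944) = -3.1965
y' = -2 − 1.0000·(cos -3.5944 − cos -2.0944) = -1.6008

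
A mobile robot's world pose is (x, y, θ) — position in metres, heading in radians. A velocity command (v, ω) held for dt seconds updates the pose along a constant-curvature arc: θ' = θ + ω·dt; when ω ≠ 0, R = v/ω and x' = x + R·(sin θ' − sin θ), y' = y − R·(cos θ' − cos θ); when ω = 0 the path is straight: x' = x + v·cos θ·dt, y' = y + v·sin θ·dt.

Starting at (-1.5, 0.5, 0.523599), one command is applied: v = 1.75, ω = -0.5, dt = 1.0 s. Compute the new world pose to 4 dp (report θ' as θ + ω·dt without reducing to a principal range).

(0.1674, 0.9679, 0.0236)

θ' = 0.5236 + -0.5·1.0 = 0.0236
R = v/ω = 1.75/-0.5 = -3.5000
x' = -1.5 + -3.5000·(sin 0.0236 − sin 0.5236) = 0.1674
y' = 0.5 − -3.5000·(cos 0.0236 − cos 0.5236) = 0.9679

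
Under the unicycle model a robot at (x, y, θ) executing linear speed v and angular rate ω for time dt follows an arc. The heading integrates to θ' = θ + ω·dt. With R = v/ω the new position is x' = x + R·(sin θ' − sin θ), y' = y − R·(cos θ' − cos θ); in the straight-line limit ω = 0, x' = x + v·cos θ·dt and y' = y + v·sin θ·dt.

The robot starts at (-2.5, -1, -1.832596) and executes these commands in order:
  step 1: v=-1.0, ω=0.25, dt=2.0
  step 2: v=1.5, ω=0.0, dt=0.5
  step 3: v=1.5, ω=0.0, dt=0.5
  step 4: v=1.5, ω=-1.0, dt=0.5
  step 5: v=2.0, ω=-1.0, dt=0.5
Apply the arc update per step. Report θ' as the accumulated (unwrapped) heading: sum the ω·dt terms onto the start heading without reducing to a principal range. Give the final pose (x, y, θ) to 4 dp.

step 1: θ'=-1.3326 (R=-4.0000) → pose (-2.4766, 0.9791, -1.3326)
step 2: θ'=-1.3326 (straight) → pose (-2.2997, 0.2503, -1.3326)
step 3: θ'=-1.3326 (straight) → pose (-2.1227, -0.4786, -1.3326)
step 4: θ'=-1.8326 (R=-1.5000) → pose (-2.1315, -1.2207, -1.8326)
step 5: θ'=-2.3326 (R=-2.0000) → pose (-2.6161, -2.0835, -2.3326)

(-2.6161, -2.0835, -2.3326)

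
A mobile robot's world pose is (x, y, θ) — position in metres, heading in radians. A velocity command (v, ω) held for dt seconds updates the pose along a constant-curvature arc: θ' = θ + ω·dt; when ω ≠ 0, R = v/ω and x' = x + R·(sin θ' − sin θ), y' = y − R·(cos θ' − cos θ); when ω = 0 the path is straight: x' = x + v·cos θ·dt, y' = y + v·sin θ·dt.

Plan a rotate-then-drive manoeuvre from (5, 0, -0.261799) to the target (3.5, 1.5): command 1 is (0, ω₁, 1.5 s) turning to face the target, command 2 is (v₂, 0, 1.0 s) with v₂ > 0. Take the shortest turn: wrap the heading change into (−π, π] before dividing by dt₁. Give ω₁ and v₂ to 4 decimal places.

ω₁ = 1.7453, v₂ = 2.1213

heading to target = atan2(1.5−0, 3.5−5) = 2.3562
Δθ = wrap(2.3562 − -0.2618) = 2.6180; ω₁ = Δθ/dt₁ = 1.7453
distance = √((3.5−5)² + (1.5−0)²) = 2.1213; v₂ = distance/dt₂ = 2.1213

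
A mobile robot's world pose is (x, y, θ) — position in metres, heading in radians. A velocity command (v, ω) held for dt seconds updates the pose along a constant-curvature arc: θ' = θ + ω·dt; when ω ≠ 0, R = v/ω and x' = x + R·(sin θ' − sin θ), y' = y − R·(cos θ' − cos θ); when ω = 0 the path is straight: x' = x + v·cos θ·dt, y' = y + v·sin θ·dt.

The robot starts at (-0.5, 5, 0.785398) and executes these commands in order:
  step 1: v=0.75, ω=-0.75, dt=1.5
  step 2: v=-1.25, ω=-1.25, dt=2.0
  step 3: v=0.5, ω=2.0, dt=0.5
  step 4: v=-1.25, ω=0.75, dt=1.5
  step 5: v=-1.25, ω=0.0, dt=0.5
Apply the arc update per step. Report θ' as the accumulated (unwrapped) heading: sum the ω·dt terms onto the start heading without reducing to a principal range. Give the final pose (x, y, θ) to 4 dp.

(-0.5775, 9.0723, -0.7146)

step 1: θ'=-0.3396 (R=-1.0000) → pose (0.5402, 5.2358, -0.3396)
step 2: θ'=-2.8396 (R=1.0000) → pose (0.5759, 7.1334, -2.8396)
step 3: θ'=-1.8396 (R=0.2500) → pose (0.4092, 6.9611, -1.8396)
step 4: θ'=-0.7146 (R=-1.6667) → pose (-0.1054, 8.6627, -0.7146)
step 5: θ'=-0.7146 (straight) → pose (-0.5775, 9.0723, -0.7146)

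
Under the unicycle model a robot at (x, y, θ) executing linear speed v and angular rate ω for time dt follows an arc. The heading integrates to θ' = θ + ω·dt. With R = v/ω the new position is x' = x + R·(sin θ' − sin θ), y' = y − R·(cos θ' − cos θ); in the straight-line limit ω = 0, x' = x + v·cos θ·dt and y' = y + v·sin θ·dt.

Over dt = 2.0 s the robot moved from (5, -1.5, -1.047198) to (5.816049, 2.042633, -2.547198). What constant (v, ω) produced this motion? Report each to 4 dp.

Δθ = -2.547198 − -1.047198 = -1.500000
ω = Δθ/dt = -1.500000/2.0 = -0.7500
R = −Δy/(cos θ' − cos θ) = 2.6667
v = R·ω = 2.6667·-0.7500 = -2.0000

v = -2.0000, ω = -0.7500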